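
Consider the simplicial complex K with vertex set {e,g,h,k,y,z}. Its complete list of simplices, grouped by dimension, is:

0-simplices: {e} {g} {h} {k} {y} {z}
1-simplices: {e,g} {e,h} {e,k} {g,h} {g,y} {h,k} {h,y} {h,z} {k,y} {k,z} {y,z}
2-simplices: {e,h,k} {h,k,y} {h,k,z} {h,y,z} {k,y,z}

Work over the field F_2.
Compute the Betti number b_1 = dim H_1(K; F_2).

b_1=2

n_0=6 n_1=11 n_2=5  [Z2]
∂1: piv[eg,eh,ek,gy,hz] rk=5  ker:gh,hk,hy,ky,kz,yz
∂2: piv[ehk,hky,hkz,hyz] rk=4  ker:kyz
b_1=(11−5)−4=2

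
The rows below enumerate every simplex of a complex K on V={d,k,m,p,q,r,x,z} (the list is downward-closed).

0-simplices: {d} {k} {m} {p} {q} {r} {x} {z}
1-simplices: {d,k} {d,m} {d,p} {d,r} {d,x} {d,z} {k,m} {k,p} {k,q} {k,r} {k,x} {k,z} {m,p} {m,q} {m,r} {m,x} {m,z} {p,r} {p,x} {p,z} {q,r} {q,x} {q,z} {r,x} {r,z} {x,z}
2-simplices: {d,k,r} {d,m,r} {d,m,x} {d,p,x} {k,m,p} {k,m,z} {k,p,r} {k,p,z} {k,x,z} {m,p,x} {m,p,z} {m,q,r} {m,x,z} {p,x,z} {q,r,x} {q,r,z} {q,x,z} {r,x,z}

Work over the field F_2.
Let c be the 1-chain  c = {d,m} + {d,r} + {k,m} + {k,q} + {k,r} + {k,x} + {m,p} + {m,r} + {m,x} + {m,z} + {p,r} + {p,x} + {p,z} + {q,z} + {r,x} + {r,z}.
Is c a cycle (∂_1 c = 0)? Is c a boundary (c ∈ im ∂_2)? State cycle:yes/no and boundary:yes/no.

cycle:yes boundary:no

n_0=8 n_1=26 n_2=18  [Z2]
∂1: piv[dk,dm,dp,dr,dx,dz,kq] rk=7  ker:km,kp,kr,kx,kz,mp,mq,mr,mx,mz,pr,px,pz,qr,qx,qz,rx,rz,xz
∂2: piv[dkr,dmr,dmx,dpx,kmp,kmz,kpr,kpz,kxz,mpx,mqr,mxz,qrx,qrz,qxz] rk=15  ker:mpz,pxz,rxz
∂1c = 0
c vs im∂2: residual ≠ 0 ⇒ not boundary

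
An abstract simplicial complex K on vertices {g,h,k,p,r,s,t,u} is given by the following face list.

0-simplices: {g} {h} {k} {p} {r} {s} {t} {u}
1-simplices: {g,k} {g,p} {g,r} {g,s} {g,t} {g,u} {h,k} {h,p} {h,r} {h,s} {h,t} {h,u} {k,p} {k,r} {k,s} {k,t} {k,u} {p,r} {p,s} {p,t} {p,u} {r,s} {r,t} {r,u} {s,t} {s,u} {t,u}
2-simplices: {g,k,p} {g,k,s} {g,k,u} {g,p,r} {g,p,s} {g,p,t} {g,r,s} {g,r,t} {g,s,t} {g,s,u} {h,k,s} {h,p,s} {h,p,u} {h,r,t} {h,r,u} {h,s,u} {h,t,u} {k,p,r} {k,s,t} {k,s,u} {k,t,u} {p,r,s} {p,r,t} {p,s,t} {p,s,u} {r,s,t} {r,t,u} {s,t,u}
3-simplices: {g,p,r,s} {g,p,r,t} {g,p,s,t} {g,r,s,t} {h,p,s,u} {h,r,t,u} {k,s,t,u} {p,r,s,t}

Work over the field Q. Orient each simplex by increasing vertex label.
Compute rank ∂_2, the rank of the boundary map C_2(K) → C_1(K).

n_0=8 n_1=27 n_2=28 n_3=8  [Q]
∂1: piv[gk,gp,gr,gs,gt,gu,hk] rk=7  ker:hp,hr,hs,ht,hu,kp,kr,ks,kt,ku,pr,ps,pt,pu,rs,rt,ru,st,su,tu
∂2: piv[gkp,gks,gku,gpr,gps,gpt,grs,grt,gst,gsu,hks,hps,hpu,hrt,hru,hsu,htu,kpr,kst,ktu] rk=20  ker:ksu,prs,prt,pst,psu,rst,rtu,stu
∂3: piv[gprs,gprt,gpst,grst,hpsu,hrtu,kstu] rk=7  ker:prst
rk∂_2=20

rank∂_2=20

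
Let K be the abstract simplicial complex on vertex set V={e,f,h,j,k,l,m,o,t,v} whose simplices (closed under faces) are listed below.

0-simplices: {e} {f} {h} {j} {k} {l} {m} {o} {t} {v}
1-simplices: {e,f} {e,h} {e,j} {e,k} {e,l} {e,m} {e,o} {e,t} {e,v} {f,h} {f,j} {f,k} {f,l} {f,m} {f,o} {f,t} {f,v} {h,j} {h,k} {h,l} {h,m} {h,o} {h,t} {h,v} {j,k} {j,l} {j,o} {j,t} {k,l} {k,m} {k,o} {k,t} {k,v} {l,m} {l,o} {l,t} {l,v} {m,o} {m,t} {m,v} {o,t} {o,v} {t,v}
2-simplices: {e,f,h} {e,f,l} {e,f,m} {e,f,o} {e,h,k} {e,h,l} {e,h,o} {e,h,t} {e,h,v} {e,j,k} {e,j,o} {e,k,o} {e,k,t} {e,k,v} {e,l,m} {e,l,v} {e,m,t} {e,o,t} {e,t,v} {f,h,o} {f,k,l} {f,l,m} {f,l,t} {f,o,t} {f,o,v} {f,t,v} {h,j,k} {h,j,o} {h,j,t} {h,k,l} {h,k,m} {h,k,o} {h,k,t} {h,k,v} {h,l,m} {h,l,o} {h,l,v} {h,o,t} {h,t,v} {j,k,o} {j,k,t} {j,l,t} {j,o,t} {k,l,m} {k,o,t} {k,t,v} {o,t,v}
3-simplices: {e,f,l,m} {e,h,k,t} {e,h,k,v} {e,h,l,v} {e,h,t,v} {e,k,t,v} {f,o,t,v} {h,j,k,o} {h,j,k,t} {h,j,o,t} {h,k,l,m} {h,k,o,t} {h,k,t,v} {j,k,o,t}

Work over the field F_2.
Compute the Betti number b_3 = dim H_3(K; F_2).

b_3=2

n_0=10 n_1=43 n_2=47 n_3=14  [Z2]
∂1: piv[ef,eh,ej,ek,el,em,eo,et,ev] rk=9  ker:fh,fj,fk,fl,fm,fo,ft,fv,hj,hk,hl,hm,ho,ht,hv,jk,jl,jo,jt,kl,km,ko,kt,kv,lm,lo,lt,lv,mo,mt,mv,ot,ov,tv
∂2: piv[efh,efl,efm,efo,ehk,ehl,eho,eht,ehv,ejk,ejo,eko,ekt,ekv,elm,elv,emt,eot,etv,fkl,flt,fot,fov,ftv,hjk,hjt,hkl,hkm,hlm,hlo,jlt] rk=31  ker:fho,flm,hjo,hko,hkt,hkv,hlv,hot,htv,jko,jkt,jot,klm,kot,ktv,otv
∂3: piv[eflm,ehkt,ehkv,ehlv,ehtv,ektv,fotv,hjko,hjkt,hjot,hklm,hkot] rk=12  ker:hktv,jkot
b_3=(14−12)−0=2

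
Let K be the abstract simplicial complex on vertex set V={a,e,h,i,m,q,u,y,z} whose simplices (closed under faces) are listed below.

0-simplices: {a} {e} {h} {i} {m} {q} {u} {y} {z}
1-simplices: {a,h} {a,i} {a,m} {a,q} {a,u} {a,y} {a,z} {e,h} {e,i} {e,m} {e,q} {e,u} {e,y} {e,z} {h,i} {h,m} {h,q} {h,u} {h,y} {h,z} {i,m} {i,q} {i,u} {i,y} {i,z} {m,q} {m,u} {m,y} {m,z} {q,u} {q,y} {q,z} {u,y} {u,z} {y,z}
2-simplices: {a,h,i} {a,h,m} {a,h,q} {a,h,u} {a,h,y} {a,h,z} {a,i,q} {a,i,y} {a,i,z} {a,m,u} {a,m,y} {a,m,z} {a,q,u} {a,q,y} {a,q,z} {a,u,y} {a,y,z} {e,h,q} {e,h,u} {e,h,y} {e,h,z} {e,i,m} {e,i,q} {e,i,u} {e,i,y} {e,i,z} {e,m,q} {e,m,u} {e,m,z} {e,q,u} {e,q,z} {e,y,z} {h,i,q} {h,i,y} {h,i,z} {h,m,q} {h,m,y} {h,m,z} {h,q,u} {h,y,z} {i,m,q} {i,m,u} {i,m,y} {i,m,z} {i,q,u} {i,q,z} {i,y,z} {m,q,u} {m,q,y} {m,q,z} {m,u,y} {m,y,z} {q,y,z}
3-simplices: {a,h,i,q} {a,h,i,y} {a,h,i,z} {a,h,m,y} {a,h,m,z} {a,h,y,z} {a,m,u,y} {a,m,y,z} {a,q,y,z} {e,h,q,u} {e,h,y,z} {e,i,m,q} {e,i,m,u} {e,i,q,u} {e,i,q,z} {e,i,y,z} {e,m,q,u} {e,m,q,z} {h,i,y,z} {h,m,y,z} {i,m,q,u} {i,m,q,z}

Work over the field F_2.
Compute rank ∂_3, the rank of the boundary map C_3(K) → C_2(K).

n_0=9 n_1=35 n_2=53 n_3=22  [Z2]
∂1: piv[ah,ai,am,aq,au,ay,az,eh] rk=8  ker:ei,em,eq,eu,ey,ez,hi,hm,hq,hu,hy,hz,im,iq,iu,iy,iz,mq,mu,my,mz,qu,qy,qz,uy,uz,yz
∂2: piv[ahi,ahm,ahq,ahu,ahy,ahz,aiq,aiy,aiz,amu,amy,amz,aqu,aqy,aqz,auy,ayz,ehq,ehu,ehy,ehz,eim,eiq,eiu,emq,emu] rk=26  ker:eiy,eiz,emz,equ,eqz,eyz,hiq,hiy,hiz,hmq,hmy,hmz,hqu,hyz,imq,imu,imy,imz,iqu,iqz,iyz,mqu,mqy,mqz,muy,myz,qyz
∂3: piv[ahiq,ahiy,ahiz,ahmy,ahmz,ahyz,amuy,amyz,aqyz,ehqu,ehyz,eimq,eimu,eiqu,eiqz,eiyz,emqu,emqz,hiyz,imqz] rk=20  ker:hmyz,imqu
rk∂_3=20

rank∂_3=20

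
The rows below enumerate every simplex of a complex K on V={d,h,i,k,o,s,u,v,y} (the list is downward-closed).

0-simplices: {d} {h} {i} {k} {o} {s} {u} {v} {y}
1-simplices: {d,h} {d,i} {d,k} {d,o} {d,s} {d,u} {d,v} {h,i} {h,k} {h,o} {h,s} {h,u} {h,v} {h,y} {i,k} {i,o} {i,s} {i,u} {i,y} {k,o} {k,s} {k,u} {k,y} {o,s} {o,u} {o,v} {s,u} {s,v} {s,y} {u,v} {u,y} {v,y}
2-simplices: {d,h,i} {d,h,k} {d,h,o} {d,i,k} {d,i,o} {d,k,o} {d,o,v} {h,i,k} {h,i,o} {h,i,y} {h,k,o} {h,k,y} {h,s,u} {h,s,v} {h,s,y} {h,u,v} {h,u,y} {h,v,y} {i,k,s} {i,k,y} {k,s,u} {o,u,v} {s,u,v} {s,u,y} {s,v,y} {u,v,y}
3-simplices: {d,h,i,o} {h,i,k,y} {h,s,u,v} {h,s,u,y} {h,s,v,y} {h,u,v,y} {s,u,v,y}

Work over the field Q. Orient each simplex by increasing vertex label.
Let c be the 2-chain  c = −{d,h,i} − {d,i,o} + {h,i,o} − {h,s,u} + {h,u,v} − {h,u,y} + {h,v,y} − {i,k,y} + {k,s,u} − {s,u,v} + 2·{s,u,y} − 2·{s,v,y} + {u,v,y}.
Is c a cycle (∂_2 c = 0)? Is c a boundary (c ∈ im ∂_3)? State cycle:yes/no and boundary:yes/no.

cycle:no boundary:no

n_0=9 n_1=32 n_2=26 n_3=7  [Q]
∂1: piv[dh,di,dk,do,ds,du,dv,hy] rk=8  ker:hi,hk,ho,hs,hu,hv,ik,io,is,iu,iy,ko,ks,ku,ky,os,ou,ov,su,sv,sy,uv,uy,vy
∂2: piv[dhi,dhk,dho,dik,dio,dko,dov,hiy,hky,hsu,hsv,hsy,huv,huy,hvy,iks,ksu,ouv] rk=18  ker:hik,hio,hko,iky,suv,suy,svy,uvy
∂3: piv[dhio,hiky,hsuv,hsuy,hsvy,huvy] rk=6  ker:suvy
∂2c = −{d,h} + {d,o} − {h,o} − {h,s} + {h,u} − {i,k} + {i,y} + {k,s} − {k,u} − {k,y} + {s,u} − {s,v} + {u,v}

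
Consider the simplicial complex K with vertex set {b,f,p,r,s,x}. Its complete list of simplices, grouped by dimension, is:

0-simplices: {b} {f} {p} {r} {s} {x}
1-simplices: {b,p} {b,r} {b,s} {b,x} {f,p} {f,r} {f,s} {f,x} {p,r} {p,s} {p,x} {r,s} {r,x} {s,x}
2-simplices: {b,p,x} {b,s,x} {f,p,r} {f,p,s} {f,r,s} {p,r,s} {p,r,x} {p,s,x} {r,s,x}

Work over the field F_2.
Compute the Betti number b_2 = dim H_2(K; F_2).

b_2=2

n_0=6 n_1=14 n_2=9  [Z2]
∂1: piv[bp,br,bs,bx,fp] rk=5  ker:fr,fs,fx,pr,ps,px,rs,rx,sx
∂2: piv[bpx,bsx,fpr,fps,frs,prx,psx] rk=7  ker:prs,rsx
b_2=(9−7)−0=2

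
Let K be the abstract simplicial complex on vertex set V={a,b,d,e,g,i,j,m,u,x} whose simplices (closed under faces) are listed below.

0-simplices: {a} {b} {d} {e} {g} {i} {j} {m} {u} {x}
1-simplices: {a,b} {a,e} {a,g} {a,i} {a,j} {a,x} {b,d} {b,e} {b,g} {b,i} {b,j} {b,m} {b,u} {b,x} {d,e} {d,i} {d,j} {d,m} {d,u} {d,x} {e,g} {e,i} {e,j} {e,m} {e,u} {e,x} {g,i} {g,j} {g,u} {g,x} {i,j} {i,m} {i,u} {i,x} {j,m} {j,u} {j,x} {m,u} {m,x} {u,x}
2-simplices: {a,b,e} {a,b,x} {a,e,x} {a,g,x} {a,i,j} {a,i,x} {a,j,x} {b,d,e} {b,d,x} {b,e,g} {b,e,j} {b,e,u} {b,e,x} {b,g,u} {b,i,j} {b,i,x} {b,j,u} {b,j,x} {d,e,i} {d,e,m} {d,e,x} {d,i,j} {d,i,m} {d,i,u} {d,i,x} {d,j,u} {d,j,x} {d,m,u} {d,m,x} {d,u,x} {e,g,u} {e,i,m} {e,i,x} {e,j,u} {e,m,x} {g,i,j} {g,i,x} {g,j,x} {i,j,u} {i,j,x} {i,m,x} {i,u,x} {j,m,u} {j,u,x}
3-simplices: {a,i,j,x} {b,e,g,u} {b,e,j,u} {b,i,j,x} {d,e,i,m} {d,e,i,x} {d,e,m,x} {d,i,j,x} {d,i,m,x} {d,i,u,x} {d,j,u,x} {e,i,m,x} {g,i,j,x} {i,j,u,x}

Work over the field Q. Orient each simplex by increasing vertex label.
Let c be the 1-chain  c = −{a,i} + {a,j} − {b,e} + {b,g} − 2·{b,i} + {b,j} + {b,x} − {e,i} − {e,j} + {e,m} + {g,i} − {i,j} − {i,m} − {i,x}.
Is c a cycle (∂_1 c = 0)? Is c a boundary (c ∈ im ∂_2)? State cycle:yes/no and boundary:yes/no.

cycle:yes boundary:no

n_0=10 n_1=40 n_2=44 n_3=14  [Q]
∂1: piv[ab,ae,ag,ai,aj,ax,bd,bm,bu] rk=9  ker:be,bg,bi,bj,bx,de,di,dj,dm,du,dx,eg,ei,ej,em,eu,ex,gi,gj,gu,gx,ij,im,iu,ix,jm,ju,jx,mu,mx,ux
∂2: piv[abe,abx,aex,agx,aij,aix,ajx,bde,bdx,beg,bej,beu,bgu,bij,bix,bju,dei,dem,dij,dim,diu,dix,dju,dmu,dmx,dux,gij,gix,jmu] rk=29  ker:bex,bjx,dex,djx,egu,eim,eix,eju,emx,gjx,iju,ijx,imx,iux,jux
∂3: piv[aijx,begu,beju,bijx,deim,deix,demx,dijx,dimx,diux,djux,gijx,ijux] rk=13  ker:eimx
∂1c = 0
c vs im∂2: residual ≠ 0 ⇒ not boundary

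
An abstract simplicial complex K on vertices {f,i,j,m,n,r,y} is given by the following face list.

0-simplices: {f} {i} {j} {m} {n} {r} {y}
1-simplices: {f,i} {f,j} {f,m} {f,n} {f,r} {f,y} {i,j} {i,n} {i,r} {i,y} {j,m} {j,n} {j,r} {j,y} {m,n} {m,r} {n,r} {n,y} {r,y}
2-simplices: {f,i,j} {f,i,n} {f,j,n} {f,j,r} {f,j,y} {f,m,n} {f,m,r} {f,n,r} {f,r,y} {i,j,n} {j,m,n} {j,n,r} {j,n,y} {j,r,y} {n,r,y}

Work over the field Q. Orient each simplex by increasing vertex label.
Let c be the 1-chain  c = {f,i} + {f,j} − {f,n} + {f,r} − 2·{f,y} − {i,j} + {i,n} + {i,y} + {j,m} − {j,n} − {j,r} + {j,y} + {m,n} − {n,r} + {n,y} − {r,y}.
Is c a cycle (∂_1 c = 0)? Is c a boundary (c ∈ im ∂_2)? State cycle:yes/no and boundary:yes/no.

cycle:yes boundary:no

n_0=7 n_1=19 n_2=15  [Q]
∂1: piv[fi,fj,fm,fn,fr,fy] rk=6  ker:ij,in,ir,iy,jm,jn,jr,jy,mn,mr,nr,ny,ry
∂2: piv[fij,fin,fjn,fjr,fjy,fmn,fmr,fnr,fry,jmn,jny] rk=11  ker:ijn,jnr,jry,nry
∂1c = 0
c vs im∂2: residual ≠ 0 ⇒ not boundary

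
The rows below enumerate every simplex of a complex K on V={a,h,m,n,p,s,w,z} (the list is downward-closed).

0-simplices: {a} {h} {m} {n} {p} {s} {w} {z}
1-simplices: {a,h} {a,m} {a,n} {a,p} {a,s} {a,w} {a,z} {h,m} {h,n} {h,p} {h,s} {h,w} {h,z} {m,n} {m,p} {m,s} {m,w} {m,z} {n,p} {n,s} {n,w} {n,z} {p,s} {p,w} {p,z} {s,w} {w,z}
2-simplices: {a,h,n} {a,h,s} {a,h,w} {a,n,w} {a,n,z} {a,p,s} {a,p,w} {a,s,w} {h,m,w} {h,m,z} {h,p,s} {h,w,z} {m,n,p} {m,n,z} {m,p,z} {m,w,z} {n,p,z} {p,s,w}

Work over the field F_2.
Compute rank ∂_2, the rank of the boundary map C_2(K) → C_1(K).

n_0=8 n_1=27 n_2=18  [Z2]
∂1: piv[ah,am,an,ap,as,aw,az] rk=7  ker:hm,hn,hp,hs,hw,hz,mn,mp,ms,mw,mz,np,ns,nw,nz,ps,pw,pz,sw,wz
∂2: piv[ahn,ahs,ahw,anw,anz,aps,apw,asw,hmw,hmz,hps,hwz,mnp,mnz,mpz] rk=15  ker:mwz,npz,psw
rk∂_2=15

rank∂_2=15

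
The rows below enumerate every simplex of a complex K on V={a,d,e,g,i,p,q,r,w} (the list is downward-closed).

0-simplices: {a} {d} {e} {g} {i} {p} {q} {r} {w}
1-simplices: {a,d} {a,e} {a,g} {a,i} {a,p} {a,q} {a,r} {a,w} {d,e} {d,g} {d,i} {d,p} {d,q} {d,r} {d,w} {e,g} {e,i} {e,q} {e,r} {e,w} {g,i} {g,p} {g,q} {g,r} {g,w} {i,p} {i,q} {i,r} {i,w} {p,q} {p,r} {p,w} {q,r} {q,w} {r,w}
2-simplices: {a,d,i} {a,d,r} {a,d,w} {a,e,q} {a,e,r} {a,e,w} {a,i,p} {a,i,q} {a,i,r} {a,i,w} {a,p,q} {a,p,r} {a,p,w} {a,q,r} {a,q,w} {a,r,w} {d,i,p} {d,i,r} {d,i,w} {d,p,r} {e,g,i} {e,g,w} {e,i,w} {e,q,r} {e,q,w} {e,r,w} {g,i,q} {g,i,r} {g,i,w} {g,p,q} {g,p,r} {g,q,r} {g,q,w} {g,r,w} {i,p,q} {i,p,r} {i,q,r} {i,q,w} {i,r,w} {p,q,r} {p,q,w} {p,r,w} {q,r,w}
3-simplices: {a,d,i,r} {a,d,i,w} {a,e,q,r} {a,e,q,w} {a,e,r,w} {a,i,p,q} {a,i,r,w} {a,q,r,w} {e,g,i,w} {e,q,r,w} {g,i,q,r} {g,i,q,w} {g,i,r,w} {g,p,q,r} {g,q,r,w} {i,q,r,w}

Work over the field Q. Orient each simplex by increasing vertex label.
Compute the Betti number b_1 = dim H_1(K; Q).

b_1=4

n_0=9 n_1=35 n_2=43 n_3=16  [Q]
∂1: piv[ad,ae,ag,ai,ap,aq,ar,aw] rk=8  ker:de,dg,di,dp,dq,dr,dw,eg,ei,eq,er,ew,gi,gp,gq,gr,gw,ip,iq,ir,iw,pq,pr,pw,qr,qw,rw
∂2: piv[adi,adr,adw,aeq,aer,aew,aip,aiq,air,aiw,apq,apr,apw,aqr,aqw,arw,dip,egi,egw,eiw,giq,gir,gpq] rk=23  ker:dir,diw,dpr,eqr,eqw,erw,giw,gpr,gqr,gqw,grw,ipq,ipr,iqr,iqw,irw,pqr,pqw,prw,qrw
∂3: piv[adir,adiw,aeqr,aeqw,aerw,aipq,airw,aqrw,egiw,giqr,giqw,girw,gpqr,gqrw] rk=14  ker:eqrw,iqrw
b_1=(35−8)−23=4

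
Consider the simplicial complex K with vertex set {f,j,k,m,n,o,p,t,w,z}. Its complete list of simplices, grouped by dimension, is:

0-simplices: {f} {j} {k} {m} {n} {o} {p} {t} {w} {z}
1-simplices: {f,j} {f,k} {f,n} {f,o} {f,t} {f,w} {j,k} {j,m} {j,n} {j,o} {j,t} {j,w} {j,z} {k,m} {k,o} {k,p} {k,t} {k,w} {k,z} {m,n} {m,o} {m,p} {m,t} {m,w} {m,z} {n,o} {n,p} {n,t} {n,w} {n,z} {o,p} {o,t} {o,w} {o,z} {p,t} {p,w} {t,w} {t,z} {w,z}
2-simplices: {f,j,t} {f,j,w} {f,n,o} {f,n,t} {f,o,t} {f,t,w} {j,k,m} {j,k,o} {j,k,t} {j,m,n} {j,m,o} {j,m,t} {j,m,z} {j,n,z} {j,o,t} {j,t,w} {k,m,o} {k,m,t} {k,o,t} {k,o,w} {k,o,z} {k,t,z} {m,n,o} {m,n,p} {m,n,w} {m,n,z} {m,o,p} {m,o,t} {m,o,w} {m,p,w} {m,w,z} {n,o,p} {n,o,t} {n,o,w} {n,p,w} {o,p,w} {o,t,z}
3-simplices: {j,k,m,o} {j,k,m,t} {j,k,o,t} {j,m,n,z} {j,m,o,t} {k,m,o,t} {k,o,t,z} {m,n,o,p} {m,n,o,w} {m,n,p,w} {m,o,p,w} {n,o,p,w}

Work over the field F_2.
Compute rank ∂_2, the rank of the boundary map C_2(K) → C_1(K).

n_0=10 n_1=39 n_2=37 n_3=12  [Z2]
∂1: piv[fj,fk,fn,fo,ft,fw,jm,jz,kp] rk=9  ker:jk,jn,jo,jt,jw,km,ko,kt,kw,kz,mn,mo,mp,mt,mw,mz,no,np,nt,nw,nz,op,ot,ow,oz,pt,pw,tw,tz,wz
∂2: piv[fjt,fjw,fno,fnt,fot,ftw,jkm,jko,jkt,jmn,jmo,jmt,jmz,jnz,jot,kow,koz,ktz,mno,mnp,mnw,mop,mow,mpw,mwz] rk=25  ker:jtw,kmo,kmt,kot,mnz,mot,nop,not,now,npw,opw,otz
∂3: piv[jkmo,jkmt,jkot,jmnz,jmot,kotz,mnop,mnow,mnpw,mopw] rk=10  ker:kmot,nopw
rk∂_2=25

rank∂_2=25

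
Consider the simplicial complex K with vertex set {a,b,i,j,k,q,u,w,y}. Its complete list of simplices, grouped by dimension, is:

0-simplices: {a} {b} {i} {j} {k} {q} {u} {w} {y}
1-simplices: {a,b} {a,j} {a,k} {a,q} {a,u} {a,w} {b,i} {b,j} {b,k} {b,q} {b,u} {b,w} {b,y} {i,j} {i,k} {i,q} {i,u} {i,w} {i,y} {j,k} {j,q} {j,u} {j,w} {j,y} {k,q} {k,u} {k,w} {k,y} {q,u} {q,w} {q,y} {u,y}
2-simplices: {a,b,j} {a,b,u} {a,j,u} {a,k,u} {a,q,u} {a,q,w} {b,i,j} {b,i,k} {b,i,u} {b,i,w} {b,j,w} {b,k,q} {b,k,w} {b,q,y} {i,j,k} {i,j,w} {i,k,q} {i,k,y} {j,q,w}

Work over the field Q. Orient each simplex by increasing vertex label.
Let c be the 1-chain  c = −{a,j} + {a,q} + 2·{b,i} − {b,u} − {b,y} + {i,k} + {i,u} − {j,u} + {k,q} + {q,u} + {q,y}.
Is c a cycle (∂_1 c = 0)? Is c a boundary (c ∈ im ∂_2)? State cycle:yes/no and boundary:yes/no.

cycle:yes boundary:yes

n_0=9 n_1=32 n_2=19  [Q]
∂1: piv[ab,aj,ak,aq,au,aw,bi,by] rk=8  ker:bj,bk,bq,bu,bw,ij,ik,iq,iu,iw,iy,jk,jq,ju,jw,jy,kq,ku,kw,ky,qu,qw,qy,uy
∂2: piv[abj,abu,aju,aku,aqu,aqw,bij,bik,biu,biw,bjw,bkq,bkw,bqy,ijk,ikq,iky,jqw] rk=18  ker:ijw
∂1c = 0
c vs im∂2: reduces to 0 ⇒ boundary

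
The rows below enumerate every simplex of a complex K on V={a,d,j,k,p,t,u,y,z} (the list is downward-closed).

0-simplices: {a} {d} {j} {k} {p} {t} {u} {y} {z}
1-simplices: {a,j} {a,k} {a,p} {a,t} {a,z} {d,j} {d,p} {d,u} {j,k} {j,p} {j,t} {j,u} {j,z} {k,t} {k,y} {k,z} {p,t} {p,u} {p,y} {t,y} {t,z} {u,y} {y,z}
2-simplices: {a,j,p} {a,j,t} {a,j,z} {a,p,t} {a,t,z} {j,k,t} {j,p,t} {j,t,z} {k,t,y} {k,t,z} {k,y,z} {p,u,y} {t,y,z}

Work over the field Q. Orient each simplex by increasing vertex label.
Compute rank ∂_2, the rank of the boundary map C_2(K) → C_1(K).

n_0=9 n_1=23 n_2=13  [Q]
∂1: piv[aj,ak,ap,at,az,dj,du,ky] rk=8  ker:dp,jk,jp,jt,ju,jz,kt,kz,pt,pu,py,ty,tz,uy,yz
∂2: piv[ajp,ajt,ajz,apt,atz,jkt,kty,ktz,kyz,puy] rk=10  ker:jpt,jtz,tyz
rk∂_2=10

rank∂_2=10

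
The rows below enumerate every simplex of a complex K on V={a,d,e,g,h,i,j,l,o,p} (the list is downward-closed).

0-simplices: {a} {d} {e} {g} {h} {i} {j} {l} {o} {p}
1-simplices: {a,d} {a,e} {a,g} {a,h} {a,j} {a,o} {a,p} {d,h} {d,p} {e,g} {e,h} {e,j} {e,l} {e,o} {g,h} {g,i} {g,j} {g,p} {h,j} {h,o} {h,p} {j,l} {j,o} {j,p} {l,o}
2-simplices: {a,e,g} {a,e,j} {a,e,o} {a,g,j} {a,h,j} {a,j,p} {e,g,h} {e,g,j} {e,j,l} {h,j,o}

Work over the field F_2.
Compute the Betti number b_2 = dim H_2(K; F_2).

n_0=10 n_1=25 n_2=10  [Z2]
∂1: piv[ad,ae,ag,ah,aj,ao,ap,el,gi] rk=9  ker:dh,dp,eg,eh,ej,eo,gh,gj,gp,hj,ho,hp,jl,jo,jp,lo
∂2: piv[aeg,aej,aeo,agj,ahj,ajp,egh,ejl,hjo] rk=9  ker:egj
b_2=(10−9)−0=1

b_2=1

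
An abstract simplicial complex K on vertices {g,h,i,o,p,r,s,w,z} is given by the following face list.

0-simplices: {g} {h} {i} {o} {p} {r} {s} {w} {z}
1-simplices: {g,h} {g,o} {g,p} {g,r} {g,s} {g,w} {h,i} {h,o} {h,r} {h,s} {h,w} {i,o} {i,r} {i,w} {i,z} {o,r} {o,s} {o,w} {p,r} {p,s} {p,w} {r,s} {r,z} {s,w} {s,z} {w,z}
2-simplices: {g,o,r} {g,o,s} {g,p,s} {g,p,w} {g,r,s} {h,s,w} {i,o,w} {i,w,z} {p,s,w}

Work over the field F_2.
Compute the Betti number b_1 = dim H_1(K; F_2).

n_0=9 n_1=26 n_2=9  [Z2]
∂1: piv[gh,go,gp,gr,gs,gw,hi,iz] rk=8  ker:ho,hr,hs,hw,io,ir,iw,or,os,ow,pr,ps,pw,rs,rz,sw,sz,wz
∂2: piv[gor,gos,gps,gpw,grs,hsw,iow,iwz,psw] rk=9
b_1=(26−8)−9=9

b_1=9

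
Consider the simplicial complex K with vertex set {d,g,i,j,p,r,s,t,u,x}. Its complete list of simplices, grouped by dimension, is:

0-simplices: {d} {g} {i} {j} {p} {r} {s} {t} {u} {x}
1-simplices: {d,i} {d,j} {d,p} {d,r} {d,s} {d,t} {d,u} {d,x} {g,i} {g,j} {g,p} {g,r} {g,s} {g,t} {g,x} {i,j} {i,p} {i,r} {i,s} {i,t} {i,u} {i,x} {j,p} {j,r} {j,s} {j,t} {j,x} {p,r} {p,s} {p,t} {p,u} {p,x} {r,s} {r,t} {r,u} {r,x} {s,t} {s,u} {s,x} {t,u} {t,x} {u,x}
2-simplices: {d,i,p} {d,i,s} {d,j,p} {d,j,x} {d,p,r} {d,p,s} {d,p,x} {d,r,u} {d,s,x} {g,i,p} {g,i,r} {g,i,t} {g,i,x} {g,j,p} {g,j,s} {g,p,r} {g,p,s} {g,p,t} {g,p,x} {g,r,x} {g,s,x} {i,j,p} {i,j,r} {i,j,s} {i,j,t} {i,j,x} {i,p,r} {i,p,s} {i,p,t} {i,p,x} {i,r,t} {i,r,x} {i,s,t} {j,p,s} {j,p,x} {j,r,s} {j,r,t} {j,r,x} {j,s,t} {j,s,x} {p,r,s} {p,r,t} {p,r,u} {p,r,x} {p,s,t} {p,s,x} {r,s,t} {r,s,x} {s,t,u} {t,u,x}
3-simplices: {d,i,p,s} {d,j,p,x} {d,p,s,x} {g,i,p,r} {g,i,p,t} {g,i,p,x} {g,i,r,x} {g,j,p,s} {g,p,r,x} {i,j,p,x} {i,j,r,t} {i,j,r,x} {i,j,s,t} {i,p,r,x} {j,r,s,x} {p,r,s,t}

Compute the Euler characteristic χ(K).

n_0=10 n_1=42 n_2=50 n_3=16
χ=+10−42+50−16=2

χ(K)=2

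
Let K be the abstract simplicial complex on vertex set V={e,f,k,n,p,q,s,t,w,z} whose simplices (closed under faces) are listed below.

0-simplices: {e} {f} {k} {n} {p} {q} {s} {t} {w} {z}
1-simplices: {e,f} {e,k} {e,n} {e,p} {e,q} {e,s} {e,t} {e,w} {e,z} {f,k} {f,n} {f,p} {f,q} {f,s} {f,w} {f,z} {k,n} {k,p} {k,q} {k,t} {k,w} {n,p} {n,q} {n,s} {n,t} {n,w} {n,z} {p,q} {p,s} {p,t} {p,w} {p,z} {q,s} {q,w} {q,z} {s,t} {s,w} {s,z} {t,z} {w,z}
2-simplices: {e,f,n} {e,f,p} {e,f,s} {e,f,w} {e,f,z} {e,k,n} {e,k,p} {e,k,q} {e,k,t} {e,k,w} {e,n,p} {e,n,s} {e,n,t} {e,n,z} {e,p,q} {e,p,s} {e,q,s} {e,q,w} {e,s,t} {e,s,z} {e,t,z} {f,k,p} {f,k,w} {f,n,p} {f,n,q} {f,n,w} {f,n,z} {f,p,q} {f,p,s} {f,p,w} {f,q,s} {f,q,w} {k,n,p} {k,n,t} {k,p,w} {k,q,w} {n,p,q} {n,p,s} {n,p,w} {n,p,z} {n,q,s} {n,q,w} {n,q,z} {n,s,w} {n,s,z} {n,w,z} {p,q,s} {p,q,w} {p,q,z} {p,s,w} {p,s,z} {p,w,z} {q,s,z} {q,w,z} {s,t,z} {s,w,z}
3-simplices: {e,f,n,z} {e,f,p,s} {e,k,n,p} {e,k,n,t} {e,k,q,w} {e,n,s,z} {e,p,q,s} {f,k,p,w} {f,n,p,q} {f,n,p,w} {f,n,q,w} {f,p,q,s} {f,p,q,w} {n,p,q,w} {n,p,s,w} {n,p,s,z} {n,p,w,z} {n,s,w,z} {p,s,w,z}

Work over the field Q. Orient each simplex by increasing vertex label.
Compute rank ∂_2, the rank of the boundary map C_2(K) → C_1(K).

rank∂_2=30

n_0=10 n_1=40 n_2=56 n_3=19  [Q]
∂1: piv[ef,ek,en,ep,eq,es,et,ew,ez] rk=9  ker:fk,fn,fp,fq,fs,fw,fz,kn,kp,kq,kt,kw,np,nq,ns,nt,nw,nz,pq,ps,pt,pw,pz,qs,qw,qz,st,sw,sz,tz,wz
∂2: piv[efn,efp,efs,efw,efz,ekn,ekp,ekq,ekt,ekw,enp,ens,ent,enz,epq,eps,eqs,eqw,est,esz,etz,fkp,fnq,fnw,fpq,fpw,npz,nqz,nsw,nwz] rk=30  ker:fkw,fnp,fnz,fps,fqs,fqw,knp,knt,kpw,kqw,npq,nps,npw,nqs,nqw,nsz,pqs,pqw,pqz,psw,psz,pwz,qsz,qwz,stz,swz
∂3: piv[efnz,efps,eknp,eknt,ekqw,ensz,epqs,fkpw,fnpq,fnpw,fnqw,fpqs,fpqw,npsw,npsz,npwz,nswz] rk=17  ker:npqw,pswz
rk∂_2=30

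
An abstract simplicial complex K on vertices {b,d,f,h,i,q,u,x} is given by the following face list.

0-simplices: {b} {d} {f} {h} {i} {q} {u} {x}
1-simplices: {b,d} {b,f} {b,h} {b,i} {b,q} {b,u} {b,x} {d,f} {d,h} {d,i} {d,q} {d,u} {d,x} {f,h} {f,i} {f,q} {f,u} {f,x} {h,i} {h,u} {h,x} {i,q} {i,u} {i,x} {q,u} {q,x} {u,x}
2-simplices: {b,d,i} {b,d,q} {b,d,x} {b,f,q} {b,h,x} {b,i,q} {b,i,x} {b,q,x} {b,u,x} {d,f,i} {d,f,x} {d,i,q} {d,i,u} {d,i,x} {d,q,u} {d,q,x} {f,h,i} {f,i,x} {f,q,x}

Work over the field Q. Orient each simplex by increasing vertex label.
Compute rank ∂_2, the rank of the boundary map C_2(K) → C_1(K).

n_0=8 n_1=27 n_2=19  [Q]
∂1: piv[bd,bf,bh,bi,bq,bu,bx] rk=7  ker:df,dh,di,dq,du,dx,fh,fi,fq,fu,fx,hi,hu,hx,iq,iu,ix,qu,qx,ux
∂2: piv[bdi,bdq,bdx,bfq,bhx,biq,bix,bqx,bux,dfi,dfx,diu,dqu,fhi,fqx] rk=15  ker:diq,dix,dqx,fix
rk∂_2=15

rank∂_2=15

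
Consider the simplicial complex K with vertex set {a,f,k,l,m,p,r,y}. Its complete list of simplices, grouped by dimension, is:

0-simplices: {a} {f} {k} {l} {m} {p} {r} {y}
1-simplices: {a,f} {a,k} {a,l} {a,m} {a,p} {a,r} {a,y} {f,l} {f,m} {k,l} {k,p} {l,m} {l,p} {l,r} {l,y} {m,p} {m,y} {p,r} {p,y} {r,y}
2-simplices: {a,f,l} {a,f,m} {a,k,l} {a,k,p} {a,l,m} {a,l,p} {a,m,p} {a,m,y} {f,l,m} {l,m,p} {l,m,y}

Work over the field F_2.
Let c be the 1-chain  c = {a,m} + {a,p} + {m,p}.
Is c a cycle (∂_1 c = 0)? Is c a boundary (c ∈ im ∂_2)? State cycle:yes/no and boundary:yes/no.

n_0=8 n_1=20 n_2=11  [Z2]
∂1: piv[af,ak,al,am,ap,ar,ay] rk=7  ker:fl,fm,kl,kp,lm,lp,lr,ly,mp,my,pr,py,ry
∂2: piv[afl,afm,akl,akp,alm,alp,amp,amy,lmy] rk=9  ker:flm,lmp
∂1c = 0
c vs im∂2: reduces to 0 ⇒ boundary

cycle:yes boundary:yes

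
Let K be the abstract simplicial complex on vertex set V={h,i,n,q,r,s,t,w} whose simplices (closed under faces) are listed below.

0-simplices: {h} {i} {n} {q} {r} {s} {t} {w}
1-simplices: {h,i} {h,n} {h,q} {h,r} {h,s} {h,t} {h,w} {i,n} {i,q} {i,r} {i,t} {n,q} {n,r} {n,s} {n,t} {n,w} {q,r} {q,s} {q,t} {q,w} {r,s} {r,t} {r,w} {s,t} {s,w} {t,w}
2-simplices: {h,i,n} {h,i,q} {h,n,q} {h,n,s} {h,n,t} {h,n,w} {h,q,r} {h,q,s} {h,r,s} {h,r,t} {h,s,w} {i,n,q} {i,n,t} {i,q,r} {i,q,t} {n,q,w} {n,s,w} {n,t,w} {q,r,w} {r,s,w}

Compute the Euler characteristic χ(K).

n_0=8 n_1=26 n_2=20
χ=+8−26+20=2

χ(K)=2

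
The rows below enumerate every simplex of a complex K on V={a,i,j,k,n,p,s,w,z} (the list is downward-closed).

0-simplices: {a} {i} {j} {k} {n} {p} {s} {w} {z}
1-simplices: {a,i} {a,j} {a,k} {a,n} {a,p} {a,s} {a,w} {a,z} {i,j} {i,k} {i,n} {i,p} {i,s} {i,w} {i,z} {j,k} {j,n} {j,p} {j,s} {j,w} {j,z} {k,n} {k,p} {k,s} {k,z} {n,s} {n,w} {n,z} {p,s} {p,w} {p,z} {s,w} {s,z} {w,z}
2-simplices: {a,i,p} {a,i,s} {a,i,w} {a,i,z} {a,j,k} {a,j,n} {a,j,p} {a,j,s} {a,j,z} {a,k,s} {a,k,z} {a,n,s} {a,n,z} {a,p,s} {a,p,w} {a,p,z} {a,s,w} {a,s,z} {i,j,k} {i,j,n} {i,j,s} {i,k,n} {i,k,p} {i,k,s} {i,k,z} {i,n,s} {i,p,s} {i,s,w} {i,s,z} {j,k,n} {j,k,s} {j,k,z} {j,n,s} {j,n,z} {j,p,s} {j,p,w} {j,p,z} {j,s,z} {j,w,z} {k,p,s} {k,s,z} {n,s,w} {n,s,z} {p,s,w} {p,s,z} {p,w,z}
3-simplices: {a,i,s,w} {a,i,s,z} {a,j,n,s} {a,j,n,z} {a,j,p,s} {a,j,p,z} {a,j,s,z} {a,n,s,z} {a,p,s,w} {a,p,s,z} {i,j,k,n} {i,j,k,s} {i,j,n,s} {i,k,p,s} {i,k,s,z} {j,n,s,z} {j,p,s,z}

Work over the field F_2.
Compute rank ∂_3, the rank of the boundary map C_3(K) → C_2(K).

rank∂_3=15

n_0=9 n_1=34 n_2=46 n_3=17  [Z2]
∂1: piv[ai,aj,ak,an,ap,as,aw,az] rk=8  ker:ij,ik,in,ip,is,iw,iz,jk,jn,jp,js,jw,jz,kn,kp,ks,kz,ns,nw,nz,ps,pw,pz,sw,sz,wz
∂2: piv[aip,ais,aiw,aiz,ajk,ajn,ajp,ajs,ajz,aks,akz,ans,anz,aps,apw,apz,asw,asz,ijk,ijn,ijs,ikn,ikp,jpw,jwz,nsw] rk=26  ker:iks,ikz,ins,ips,isw,isz,jkn,jks,jkz,jns,jnz,jps,jpz,jsz,kps,ksz,nsz,psw,psz,pwz
∂3: piv[aisw,aisz,ajns,ajnz,ajps,ajpz,ajsz,ansz,apsw,apsz,ijkn,ijks,ijns,ikps,iksz] rk=15  ker:jnsz,jpsz
rk∂_3=15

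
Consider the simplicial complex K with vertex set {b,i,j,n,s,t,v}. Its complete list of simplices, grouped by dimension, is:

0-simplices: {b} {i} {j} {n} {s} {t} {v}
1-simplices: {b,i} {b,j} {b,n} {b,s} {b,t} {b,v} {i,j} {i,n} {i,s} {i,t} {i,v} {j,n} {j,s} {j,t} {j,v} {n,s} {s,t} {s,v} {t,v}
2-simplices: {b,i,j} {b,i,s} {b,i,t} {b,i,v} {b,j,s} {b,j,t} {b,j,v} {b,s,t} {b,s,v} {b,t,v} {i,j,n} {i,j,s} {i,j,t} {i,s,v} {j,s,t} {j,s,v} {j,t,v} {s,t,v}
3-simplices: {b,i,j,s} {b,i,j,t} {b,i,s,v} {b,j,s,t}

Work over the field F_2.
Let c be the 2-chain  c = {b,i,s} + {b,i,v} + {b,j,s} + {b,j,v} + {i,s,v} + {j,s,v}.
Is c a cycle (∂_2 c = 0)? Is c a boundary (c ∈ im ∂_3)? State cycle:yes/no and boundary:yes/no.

n_0=7 n_1=19 n_2=18 n_3=4  [Z2]
∂1: piv[bi,bj,bn,bs,bt,bv] rk=6  ker:ij,in,is,it,iv,jn,js,jt,jv,ns,st,sv,tv
∂2: piv[bij,bis,bit,biv,bjs,bjt,bjv,bst,bsv,btv,ijn] rk=11  ker:ijs,ijt,isv,jst,jsv,jtv,stv
∂3: piv[bijs,bijt,bisv,bjst] rk=4
∂2c = 0
c vs im∂3: residual ≠ 0 ⇒ not boundary

cycle:yes boundary:no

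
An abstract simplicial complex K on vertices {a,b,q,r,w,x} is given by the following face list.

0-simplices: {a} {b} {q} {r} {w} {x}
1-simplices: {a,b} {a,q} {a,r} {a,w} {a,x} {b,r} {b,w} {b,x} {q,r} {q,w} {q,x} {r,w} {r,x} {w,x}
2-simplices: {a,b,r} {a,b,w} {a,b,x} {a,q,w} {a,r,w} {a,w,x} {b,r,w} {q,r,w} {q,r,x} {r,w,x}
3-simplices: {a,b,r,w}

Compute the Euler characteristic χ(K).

n_0=6 n_1=14 n_2=10 n_3=1
χ=+6−14+10−1=1

χ(K)=1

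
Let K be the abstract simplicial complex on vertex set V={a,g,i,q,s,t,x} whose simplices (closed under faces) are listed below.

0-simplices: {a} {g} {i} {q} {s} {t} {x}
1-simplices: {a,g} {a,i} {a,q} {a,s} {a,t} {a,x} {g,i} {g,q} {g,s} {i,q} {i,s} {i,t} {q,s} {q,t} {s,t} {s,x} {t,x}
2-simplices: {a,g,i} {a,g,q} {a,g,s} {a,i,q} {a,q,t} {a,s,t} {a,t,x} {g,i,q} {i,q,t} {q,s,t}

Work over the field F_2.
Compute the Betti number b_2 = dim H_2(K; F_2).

n_0=7 n_1=17 n_2=10  [Z2]
∂1: piv[ag,ai,aq,as,at,ax] rk=6  ker:gi,gq,gs,iq,is,it,qs,qt,st,sx,tx
∂2: piv[agi,agq,ags,aiq,aqt,ast,atx,iqt,qst] rk=9  ker:giq
b_2=(10−9)−0=1

b_2=1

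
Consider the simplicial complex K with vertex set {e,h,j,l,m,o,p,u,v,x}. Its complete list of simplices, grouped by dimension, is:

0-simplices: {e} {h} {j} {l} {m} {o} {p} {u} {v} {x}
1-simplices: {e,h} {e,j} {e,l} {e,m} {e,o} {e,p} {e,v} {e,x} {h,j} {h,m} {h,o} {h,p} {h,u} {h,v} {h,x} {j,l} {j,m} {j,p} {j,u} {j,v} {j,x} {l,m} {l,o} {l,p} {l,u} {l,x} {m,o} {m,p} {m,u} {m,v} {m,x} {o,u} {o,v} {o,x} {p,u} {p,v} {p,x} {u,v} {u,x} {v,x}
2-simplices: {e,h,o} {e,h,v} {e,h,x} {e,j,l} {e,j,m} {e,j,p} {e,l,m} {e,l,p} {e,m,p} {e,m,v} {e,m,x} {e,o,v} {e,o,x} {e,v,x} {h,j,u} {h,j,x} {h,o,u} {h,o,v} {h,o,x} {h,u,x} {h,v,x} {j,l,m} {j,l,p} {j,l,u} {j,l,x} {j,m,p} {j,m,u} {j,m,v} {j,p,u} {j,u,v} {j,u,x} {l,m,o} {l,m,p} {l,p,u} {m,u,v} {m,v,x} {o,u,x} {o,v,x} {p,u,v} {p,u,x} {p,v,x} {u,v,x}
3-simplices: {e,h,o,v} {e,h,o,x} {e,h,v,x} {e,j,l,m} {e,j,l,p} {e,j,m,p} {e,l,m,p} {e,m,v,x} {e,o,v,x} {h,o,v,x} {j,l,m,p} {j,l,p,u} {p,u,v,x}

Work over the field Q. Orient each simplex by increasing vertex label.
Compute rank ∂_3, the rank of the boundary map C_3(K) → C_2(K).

n_0=10 n_1=40 n_2=42 n_3=13  [Q]
∂1: piv[eh,ej,el,em,eo,ep,ev,ex,hu] rk=9  ker:hj,hm,ho,hp,hv,hx,jl,jm,jp,ju,jv,jx,lm,lo,lp,lu,lx,mo,mp,mu,mv,mx,ou,ov,ox,pu,pv,px,uv,ux,vx
∂2: piv[eho,ehv,ehx,ejl,ejm,ejp,elm,elp,emp,emv,emx,eov,eox,evx,hju,hjx,hou,hux,jlu,jlx,jmu,jmv,jpu,juv,lmo,puv,pux,pvx] rk=28  ker:hov,hox,hvx,jlm,jlp,jmp,jux,lmp,lpu,muv,mvx,oux,ovx,uvx
∂3: piv[ehov,ehox,ehvx,ejlm,ejlp,ejmp,elmp,emvx,eovx,jlpu,puvx] rk=11  ker:hovx,jlmp
rk∂_3=11

rank∂_3=11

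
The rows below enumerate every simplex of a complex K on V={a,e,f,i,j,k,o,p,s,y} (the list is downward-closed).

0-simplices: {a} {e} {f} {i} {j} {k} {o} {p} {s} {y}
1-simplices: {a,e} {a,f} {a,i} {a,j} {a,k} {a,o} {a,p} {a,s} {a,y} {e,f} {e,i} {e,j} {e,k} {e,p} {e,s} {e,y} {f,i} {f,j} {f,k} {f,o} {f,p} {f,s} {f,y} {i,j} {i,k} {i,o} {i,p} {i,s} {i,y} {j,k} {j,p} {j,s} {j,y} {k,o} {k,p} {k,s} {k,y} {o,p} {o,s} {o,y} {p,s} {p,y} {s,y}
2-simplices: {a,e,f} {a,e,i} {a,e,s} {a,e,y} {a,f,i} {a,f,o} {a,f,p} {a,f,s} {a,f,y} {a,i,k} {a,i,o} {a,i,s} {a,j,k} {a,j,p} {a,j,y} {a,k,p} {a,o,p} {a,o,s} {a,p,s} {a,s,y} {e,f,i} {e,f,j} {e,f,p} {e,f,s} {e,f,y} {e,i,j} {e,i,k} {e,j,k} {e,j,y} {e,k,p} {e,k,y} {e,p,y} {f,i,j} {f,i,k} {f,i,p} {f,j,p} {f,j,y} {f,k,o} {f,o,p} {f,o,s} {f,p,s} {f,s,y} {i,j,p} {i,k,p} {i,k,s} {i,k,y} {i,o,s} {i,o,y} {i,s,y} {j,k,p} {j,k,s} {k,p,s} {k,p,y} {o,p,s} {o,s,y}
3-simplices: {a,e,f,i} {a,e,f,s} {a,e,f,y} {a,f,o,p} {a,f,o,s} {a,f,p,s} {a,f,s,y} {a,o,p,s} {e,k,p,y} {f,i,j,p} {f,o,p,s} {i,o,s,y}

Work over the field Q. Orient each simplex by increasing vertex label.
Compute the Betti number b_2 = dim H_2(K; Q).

b_2=10

n_0=10 n_1=43 n_2=55 n_3=12  [Q]
∂1: piv[ae,af,ai,aj,ak,ao,ap,as,ay] rk=9  ker:ef,ei,ej,ek,ep,es,ey,fi,fj,fk,fo,fp,fs,fy,ij,ik,io,ip,is,iy,jk,jp,js,jy,ko,kp,ks,ky,op,os,oy,ps,py,sy
∂2: piv[aef,aei,aes,aey,afi,afo,afp,afs,afy,aik,aio,ais,ajk,ajp,ajy,akp,aop,aos,aps,asy,efj,efp,eij,eik,ejk,eky,epy,fik,fip,fko,iks,iky,ioy,jks] rk=34  ker:efi,efs,efy,ejy,ekp,fij,fjp,fjy,fop,fos,fps,fsy,ijp,ikp,ios,isy,jkp,kps,kpy,ops,osy
∂3: piv[aefi,aefs,aefy,afop,afos,afps,afsy,aops,ekpy,fijp,iosy] rk=11  ker:fops
b_2=(55−34)−11=10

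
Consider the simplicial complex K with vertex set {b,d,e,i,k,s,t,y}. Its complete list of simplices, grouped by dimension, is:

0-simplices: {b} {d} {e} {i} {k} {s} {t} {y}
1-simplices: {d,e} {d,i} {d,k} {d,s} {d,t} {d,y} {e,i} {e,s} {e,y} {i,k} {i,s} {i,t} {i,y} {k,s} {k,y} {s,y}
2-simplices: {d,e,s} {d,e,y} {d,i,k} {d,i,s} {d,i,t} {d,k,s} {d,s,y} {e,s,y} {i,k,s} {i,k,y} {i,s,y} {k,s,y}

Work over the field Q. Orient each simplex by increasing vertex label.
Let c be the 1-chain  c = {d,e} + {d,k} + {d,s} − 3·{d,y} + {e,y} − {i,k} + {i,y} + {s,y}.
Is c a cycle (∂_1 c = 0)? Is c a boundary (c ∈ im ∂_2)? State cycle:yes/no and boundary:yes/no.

n_0=8 n_1=16 n_2=12  [Q]
∂1: piv[de,di,dk,ds,dt,dy] rk=6  ker:ei,es,ey,ik,is,it,iy,ks,ky,sy
∂2: piv[des,dey,dik,dis,dit,dks,dsy,iky,isy] rk=9  ker:esy,iks,ksy
∂1c = 0
c vs im∂2: reduces to 0 ⇒ boundary

cycle:yes boundary:yes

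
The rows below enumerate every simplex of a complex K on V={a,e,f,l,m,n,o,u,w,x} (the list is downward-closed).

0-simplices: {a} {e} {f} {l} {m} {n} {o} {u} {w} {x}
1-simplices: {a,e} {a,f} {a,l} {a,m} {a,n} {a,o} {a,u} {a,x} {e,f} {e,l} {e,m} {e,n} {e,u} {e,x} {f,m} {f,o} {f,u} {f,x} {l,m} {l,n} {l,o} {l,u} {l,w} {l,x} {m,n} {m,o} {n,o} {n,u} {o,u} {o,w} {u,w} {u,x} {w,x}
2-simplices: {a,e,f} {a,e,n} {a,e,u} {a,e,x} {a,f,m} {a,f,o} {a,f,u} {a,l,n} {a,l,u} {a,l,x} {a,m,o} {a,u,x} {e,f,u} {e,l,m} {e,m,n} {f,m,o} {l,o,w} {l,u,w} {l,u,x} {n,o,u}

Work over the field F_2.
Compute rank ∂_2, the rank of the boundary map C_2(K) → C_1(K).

rank∂_2=17

n_0=10 n_1=33 n_2=20  [Z2]
∂1: piv[ae,af,al,am,an,ao,au,ax,lw] rk=9  ker:ef,el,em,en,eu,ex,fm,fo,fu,fx,lm,ln,lo,lu,lx,mn,mo,no,nu,ou,ow,uw,ux,wx
∂2: piv[aef,aen,aeu,aex,afm,afo,afu,aln,alu,alx,amo,aux,elm,emn,low,luw,nou] rk=17  ker:efu,fmo,lux
rk∂_2=17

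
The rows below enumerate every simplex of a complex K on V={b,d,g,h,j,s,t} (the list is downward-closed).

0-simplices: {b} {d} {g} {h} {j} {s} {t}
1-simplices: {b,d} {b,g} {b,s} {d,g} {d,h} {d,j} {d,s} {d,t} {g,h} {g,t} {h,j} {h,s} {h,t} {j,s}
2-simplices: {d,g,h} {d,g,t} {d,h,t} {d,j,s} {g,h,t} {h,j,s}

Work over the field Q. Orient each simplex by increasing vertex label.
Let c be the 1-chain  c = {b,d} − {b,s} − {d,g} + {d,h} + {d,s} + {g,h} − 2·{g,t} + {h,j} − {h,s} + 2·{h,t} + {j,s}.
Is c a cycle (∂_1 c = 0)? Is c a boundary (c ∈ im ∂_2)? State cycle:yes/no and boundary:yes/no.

cycle:yes boundary:no

n_0=7 n_1=14 n_2=6  [Q]
∂1: piv[bd,bg,bs,dh,dj,dt] rk=6  ker:dg,ds,gh,gt,hj,hs,ht,js
∂2: piv[dgh,dgt,dht,djs,hjs] rk=5  ker:ght
∂1c = 0
c vs im∂2: residual ≠ 0 ⇒ not boundary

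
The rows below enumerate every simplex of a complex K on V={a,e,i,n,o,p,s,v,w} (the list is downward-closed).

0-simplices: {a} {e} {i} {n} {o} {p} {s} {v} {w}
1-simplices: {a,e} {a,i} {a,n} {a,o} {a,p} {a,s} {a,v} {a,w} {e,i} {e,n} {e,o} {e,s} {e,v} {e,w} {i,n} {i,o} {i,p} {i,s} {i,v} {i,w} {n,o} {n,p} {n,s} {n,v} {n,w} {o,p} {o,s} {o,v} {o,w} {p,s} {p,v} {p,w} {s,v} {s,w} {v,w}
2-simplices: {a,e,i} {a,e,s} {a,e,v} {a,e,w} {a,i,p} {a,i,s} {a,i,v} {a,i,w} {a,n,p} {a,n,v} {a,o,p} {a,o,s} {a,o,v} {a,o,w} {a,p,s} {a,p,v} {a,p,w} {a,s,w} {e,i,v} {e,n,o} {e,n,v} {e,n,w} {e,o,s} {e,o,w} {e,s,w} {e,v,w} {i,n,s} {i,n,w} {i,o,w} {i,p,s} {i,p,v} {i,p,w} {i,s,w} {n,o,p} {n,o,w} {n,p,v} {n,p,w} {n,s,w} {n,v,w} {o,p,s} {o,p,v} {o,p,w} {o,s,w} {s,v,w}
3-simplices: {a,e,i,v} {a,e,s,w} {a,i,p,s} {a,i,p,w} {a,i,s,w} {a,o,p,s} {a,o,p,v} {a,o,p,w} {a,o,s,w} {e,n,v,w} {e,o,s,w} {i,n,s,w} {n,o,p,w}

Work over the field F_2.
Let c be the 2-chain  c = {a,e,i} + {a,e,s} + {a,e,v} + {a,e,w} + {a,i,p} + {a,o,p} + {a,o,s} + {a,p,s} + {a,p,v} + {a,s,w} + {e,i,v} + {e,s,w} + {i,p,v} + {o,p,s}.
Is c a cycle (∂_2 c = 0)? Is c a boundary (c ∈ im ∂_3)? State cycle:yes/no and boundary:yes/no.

cycle:yes boundary:no

n_0=9 n_1=35 n_2=44 n_3=13  [Z2]
∂1: piv[ae,ai,an,ao,ap,as,av,aw] rk=8  ker:ei,en,eo,es,ev,ew,in,io,ip,is,iv,iw,no,np,ns,nv,nw,op,os,ov,ow,ps,pv,pw,sv,sw,vw
∂2: piv[aei,aes,aev,aew,aip,ais,aiv,aiw,anp,anv,aop,aos,aov,aow,aps,apv,apw,asw,eno,env,enw,eos,evw,ins,inw,iow,svw] rk=27  ker:eiv,eow,esw,ips,ipv,ipw,isw,nop,now,npv,npw,nsw,nvw,ops,opv,opw,osw
∂3: piv[aeiv,aesw,aips,aipw,aisw,aops,aopv,aopw,aosw,envw,eosw,insw,nopw] rk=13
∂2c = 0
c vs im∂3: residual ≠ 0 ⇒ not boundary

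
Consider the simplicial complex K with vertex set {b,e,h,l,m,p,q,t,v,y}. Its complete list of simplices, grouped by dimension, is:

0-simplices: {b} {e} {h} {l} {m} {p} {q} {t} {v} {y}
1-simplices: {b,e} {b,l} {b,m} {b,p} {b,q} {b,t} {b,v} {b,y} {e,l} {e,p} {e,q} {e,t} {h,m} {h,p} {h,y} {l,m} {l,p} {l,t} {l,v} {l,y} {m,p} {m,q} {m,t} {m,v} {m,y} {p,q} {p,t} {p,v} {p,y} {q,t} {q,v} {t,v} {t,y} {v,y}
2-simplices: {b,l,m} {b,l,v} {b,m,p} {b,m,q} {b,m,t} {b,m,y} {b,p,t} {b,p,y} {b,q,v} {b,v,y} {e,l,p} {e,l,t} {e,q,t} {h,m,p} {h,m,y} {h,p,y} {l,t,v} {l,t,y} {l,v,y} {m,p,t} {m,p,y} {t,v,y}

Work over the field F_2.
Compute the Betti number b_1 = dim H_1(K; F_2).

n_0=10 n_1=34 n_2=22  [Z2]
∂1: piv[be,bl,bm,bp,bq,bt,bv,by,hm] rk=9  ker:el,ep,eq,et,hp,hy,lm,lp,lt,lv,ly,mp,mq,mt,mv,my,pq,pt,pv,py,qt,qv,tv,ty,vy
∂2: piv[blm,blv,bmp,bmq,bmt,bmy,bpt,bpy,bqv,bvy,elp,elt,eqt,hmp,hmy,ltv,lty,lvy] rk=18  ker:hpy,mpt,mpy,tvy
b_1=(34−9)−18=7

b_1=7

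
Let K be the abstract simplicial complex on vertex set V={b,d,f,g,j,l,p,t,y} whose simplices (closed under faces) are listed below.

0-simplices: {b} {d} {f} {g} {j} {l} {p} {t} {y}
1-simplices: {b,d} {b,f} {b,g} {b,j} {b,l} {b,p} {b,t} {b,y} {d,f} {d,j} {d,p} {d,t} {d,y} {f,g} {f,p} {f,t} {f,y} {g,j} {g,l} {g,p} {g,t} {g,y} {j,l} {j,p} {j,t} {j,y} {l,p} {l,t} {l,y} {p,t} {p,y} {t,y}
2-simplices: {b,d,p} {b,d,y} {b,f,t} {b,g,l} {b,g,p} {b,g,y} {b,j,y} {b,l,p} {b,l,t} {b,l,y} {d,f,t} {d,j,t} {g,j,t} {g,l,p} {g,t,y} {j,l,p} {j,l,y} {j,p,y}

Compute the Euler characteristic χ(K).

χ(K)=-5

n_0=9 n_1=32 n_2=18
χ=+9−32+18=-5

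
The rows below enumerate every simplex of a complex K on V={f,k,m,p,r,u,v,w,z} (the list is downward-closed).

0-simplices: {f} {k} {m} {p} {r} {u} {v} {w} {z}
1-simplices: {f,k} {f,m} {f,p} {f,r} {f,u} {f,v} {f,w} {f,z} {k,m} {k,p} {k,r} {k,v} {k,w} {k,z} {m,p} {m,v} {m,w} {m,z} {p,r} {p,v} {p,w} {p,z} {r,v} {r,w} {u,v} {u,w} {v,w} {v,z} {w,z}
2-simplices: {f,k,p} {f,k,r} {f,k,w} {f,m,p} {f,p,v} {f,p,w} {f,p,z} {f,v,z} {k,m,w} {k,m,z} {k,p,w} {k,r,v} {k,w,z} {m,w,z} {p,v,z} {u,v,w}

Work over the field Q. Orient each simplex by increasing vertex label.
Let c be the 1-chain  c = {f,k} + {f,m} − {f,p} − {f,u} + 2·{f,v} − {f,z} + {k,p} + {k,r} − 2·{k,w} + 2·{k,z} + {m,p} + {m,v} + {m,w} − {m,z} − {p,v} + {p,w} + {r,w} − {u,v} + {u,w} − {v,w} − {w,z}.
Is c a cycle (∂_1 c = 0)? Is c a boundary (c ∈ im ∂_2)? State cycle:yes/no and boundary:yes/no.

n_0=9 n_1=29 n_2=16  [Q]
∂1: piv[fk,fm,fp,fr,fu,fv,fw,fz] rk=8  ker:km,kp,kr,kv,kw,kz,mp,mv,mw,mz,pr,pv,pw,pz,rv,rw,uv,uw,vw,vz,wz
∂2: piv[fkp,fkr,fkw,fmp,fpv,fpw,fpz,fvz,kmw,kmz,krv,kwz,uvw] rk=13  ker:kpw,mwz,pvz
∂1c = −{f} − {k} − {m} + {p} − {u} + 2·{v} + 2·{w} − {z}

cycle:no boundary:no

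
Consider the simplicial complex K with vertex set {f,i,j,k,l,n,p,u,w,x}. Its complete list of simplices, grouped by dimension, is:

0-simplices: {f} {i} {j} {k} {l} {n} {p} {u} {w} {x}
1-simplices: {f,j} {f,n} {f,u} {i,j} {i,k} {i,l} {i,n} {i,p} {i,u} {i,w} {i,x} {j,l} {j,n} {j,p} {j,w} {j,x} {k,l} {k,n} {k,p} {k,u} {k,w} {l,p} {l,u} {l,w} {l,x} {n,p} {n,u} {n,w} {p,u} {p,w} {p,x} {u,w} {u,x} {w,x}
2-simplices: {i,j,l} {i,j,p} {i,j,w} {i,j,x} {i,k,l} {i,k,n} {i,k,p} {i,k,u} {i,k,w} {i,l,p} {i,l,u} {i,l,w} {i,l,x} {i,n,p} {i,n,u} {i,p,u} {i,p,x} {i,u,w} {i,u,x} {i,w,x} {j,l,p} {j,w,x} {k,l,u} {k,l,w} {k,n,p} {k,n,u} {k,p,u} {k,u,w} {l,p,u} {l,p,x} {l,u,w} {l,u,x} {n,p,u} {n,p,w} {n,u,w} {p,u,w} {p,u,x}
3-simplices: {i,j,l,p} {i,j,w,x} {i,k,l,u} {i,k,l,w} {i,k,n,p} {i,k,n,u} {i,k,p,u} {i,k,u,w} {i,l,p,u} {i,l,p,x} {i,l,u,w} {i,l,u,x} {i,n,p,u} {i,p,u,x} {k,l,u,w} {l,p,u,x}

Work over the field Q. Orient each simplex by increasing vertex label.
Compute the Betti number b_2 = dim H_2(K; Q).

n_0=10 n_1=34 n_2=37 n_3=16  [Q]
∂1: piv[fj,fn,fu,ij,ik,il,ip,iw,ix] rk=9  ker:in,iu,jl,jn,jp,jw,jx,kl,kn,kp,ku,kw,lp,lu,lw,lx,np,nu,nw,pu,pw,px,uw,ux,wx
∂2: piv[ijl,ijp,ijw,ijx,ikl,ikn,ikp,iku,ikw,ilp,ilu,ilw,ilx,inp,inu,ipu,ipx,iuw,iux,iwx,npw,nuw] rk=22  ker:jlp,jwx,klu,klw,knp,knu,kpu,kuw,lpu,lpx,luw,lux,npu,puw,pux
∂3: piv[ijlp,ijwx,iklu,iklw,iknp,iknu,ikpu,ikuw,ilpu,ilpx,iluw,ilux,inpu,ipux] rk=14  ker:kluw,lpux
b_2=(37−22)−14=1

b_2=1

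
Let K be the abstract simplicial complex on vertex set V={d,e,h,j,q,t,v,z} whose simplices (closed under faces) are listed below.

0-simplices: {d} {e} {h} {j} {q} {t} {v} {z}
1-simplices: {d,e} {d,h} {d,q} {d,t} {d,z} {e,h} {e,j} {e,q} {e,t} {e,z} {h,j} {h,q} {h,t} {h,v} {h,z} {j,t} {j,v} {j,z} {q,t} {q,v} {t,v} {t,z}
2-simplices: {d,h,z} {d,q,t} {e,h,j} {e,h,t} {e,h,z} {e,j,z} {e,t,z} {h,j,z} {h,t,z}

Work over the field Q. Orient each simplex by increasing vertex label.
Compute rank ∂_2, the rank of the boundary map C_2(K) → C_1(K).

rank∂_2=7

n_0=8 n_1=22 n_2=9  [Q]
∂1: piv[de,dh,dq,dt,dz,ej,hv] rk=7  ker:eh,eq,et,ez,hj,hq,ht,hz,jt,jv,jz,qt,qv,tv,tz
∂2: piv[dhz,dqt,ehj,eht,ehz,ejz,etz] rk=7  ker:hjz,htz
rk∂_2=7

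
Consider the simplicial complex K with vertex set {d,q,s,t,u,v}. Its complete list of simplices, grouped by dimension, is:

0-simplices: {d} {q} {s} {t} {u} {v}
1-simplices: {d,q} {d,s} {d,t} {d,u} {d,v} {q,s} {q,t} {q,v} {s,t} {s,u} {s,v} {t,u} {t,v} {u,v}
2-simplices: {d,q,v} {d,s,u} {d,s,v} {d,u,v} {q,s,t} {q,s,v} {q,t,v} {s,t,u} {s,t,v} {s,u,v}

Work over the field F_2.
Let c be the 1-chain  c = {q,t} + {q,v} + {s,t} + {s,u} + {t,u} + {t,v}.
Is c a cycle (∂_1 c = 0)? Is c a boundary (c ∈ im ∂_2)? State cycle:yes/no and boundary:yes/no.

cycle:yes boundary:yes

n_0=6 n_1=14 n_2=10  [Z2]
∂1: piv[dq,ds,dt,du,dv] rk=5  ker:qs,qt,qv,st,su,sv,tu,tv,uv
∂2: piv[dqv,dsu,dsv,duv,qst,qsv,qtv,stu] rk=8  ker:stv,suv
∂1c = 0
c vs im∂2: reduces to 0 ⇒ boundary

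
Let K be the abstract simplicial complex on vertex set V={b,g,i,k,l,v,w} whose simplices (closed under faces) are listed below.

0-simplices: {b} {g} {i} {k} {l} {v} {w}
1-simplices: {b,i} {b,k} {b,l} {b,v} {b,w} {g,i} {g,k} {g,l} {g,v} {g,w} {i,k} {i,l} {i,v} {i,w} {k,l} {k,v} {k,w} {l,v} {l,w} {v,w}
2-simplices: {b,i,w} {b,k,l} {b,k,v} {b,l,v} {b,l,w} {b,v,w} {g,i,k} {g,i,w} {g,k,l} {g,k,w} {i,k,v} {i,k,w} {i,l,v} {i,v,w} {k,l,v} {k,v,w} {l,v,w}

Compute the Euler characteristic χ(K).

n_0=7 n_1=20 n_2=17
χ=+7−20+17=4

χ(K)=4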